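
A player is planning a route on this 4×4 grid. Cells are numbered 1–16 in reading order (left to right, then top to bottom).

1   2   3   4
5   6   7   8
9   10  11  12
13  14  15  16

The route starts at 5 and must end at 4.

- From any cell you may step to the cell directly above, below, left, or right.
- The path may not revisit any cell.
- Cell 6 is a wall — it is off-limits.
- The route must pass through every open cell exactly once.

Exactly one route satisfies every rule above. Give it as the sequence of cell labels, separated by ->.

Need to visit all 15 open cells exactly once, starting at 5 and ending at 4.
Route from 5: up 1 to 1, right 2 to 3, down 2 to 11, left 2 to 9, down 1 to 13, right 3 to 16, up 3 to 4 — 14 moves in all.
Check: all 15 open cells covered.

5 -> 1 -> 2 -> 3 -> 7 -> 11 -> 10 -> 9 -> 13 -> 14 -> 15 -> 16 -> 12 -> 8 -> 4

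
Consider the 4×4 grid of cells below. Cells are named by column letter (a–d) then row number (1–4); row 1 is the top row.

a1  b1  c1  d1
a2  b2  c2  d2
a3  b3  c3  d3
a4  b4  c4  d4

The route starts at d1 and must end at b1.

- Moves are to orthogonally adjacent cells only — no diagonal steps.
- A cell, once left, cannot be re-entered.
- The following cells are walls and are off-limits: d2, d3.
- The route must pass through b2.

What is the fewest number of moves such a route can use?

Any route passes through b2 somewhere between d1 and b1. Summing Manhattan distances along the two legs (d1 → b2 → b1) gives a lower bound of 3 + 1 = 4 moves.
A route of 4 moves achieves this: d1 → c1 → c2 → b2 → b1.
Since 4 matches the lower bound, it is optimal.

4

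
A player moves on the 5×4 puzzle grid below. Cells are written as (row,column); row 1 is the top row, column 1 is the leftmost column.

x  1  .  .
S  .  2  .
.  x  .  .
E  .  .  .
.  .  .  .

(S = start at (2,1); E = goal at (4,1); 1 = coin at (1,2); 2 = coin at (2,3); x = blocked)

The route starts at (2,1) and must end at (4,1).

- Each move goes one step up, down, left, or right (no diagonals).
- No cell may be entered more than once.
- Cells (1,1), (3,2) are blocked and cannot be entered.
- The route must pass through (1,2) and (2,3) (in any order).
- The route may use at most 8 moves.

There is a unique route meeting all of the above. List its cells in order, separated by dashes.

(2,1) - (2,2) - (1,2) - (1,3) - (2,3) - (3,3) - (4,3) - (4,2) - (4,1)

The 8-move cap with required stops at (1,2), (2,3) leaves no slack for detours.
Route from (2,1): right 1 to (2,2), up 1 to (1,2), right 1 to (1,3), down 3 to (4,3), left 2 to (4,1) — 8 moves in all.
Check: all required cells visited; 8 ≤ 8 moves.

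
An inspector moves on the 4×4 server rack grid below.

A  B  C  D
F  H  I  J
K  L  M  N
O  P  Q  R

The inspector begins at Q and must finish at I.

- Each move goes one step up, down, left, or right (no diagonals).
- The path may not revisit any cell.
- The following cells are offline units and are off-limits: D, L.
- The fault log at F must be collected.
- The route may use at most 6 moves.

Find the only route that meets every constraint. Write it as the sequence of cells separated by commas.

The 6-move cap with required stops at F leaves no slack for detours.
Route from Q: left 2 to O, up 2 to F, right 2 to I — 6 moves in all.
Check: all required cells visited; 6 ≤ 6 moves.

Q, P, O, K, F, H, I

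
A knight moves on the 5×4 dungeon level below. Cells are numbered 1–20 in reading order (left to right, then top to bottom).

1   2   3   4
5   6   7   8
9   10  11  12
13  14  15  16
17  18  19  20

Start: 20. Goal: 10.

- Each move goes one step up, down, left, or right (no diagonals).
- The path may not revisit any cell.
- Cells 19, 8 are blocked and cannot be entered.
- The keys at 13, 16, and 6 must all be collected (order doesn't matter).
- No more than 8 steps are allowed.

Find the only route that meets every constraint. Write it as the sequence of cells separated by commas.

The budget equals the shortest possible length, so every move has to be on a shortest route through the required cells.
Route from 20: up to 16, 3× left (reaching 13), 2× up (reaching 5), right to 6, down to 10 — 8 moves in all.
Check: all required cells visited; 8 ≤ 8 moves.

20, 16, 15, 14, 13, 9, 5, 6, 10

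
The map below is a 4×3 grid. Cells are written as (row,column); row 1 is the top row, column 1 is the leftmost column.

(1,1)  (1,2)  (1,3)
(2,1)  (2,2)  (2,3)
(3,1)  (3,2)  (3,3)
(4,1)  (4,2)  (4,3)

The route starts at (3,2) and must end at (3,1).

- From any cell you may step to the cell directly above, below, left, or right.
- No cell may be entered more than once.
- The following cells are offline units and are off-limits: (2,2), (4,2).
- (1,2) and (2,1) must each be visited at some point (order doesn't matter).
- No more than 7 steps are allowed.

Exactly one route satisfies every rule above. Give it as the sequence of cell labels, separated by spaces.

The budget equals the shortest possible length, so every move has to be on a shortest route through the required cells.
Route from (3,2): right to (3,3), 2× up (reaching (1,3)), 2× left (reaching (1,1)), 2× down (reaching (3,1)) — 7 moves in all.
Check: all required cells visited; 7 ≤ 7 moves.

(3,2) (3,3) (2,3) (1,3) (1,2) (1,1) (2,1) (3,1)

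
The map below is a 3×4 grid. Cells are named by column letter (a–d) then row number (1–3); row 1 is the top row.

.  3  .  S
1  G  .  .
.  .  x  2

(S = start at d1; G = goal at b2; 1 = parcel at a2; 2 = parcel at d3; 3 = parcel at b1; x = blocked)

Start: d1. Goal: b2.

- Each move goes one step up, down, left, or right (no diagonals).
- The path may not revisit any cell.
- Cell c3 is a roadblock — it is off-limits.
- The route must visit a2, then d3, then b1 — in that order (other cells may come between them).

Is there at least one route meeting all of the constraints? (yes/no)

d3 must be visited but has only one open neighbour (d2), and it is neither the start nor the goal — the route would have to enter and leave through d2, re-entering it.

no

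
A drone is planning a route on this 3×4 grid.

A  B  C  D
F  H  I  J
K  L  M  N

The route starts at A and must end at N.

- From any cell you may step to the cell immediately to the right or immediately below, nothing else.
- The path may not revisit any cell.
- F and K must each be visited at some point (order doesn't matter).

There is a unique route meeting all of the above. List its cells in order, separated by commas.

A, F, K, L, M, N

Moves only go right or down, so the column and row indices never decrease.
Route from A: down 2 to K, right 3 to N — 5 moves in all.
Check: all required cells visited.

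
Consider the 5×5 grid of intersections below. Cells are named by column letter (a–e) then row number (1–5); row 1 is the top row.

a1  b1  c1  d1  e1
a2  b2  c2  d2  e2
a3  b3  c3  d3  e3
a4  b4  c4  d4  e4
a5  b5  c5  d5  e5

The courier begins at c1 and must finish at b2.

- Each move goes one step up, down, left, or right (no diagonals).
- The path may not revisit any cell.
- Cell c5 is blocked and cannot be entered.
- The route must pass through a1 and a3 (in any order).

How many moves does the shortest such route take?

Any route passes through a1 and a3 in some order between c1 and b2. Summing Manhattan distances along each leg and taking the cheapest ordering (c1 → a1 → a3 → b2) gives a lower bound of 2 + 2 + 2 = 6 moves.
A route of 6 moves achieves this: c1 → b1 → a1 → a2 → a3 → b3 → b2.
Since 6 matches the lower bound, it is optimal.

6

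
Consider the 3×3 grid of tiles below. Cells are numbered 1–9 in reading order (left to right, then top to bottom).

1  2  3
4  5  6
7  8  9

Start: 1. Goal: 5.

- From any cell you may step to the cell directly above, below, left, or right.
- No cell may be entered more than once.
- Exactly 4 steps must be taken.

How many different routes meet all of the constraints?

2

Need simple routes of exactly 4 moves from 1 to 5 (Manhattan distance 2, so 1 moves are spent on a detour and 1 undoing it).
Enumerating: 1 4 7 8 5 | 1 2 3 6 5.
That gives 2 routes.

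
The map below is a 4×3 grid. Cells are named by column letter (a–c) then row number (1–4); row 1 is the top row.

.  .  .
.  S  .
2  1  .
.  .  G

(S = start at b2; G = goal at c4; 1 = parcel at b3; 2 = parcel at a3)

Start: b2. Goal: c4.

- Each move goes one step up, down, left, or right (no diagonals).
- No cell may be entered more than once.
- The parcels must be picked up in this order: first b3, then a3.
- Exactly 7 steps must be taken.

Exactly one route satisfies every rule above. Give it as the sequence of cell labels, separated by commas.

The waypoints must appear in the order b3, a3, with no cell reused.
Route from b2: right to c2, down to c3, 2× left (reaching a3), down to a4, 2× right (reaching c4) — 7 moves in all.
Check: order respected (1 at step 3, 2 at step 4); 7 moves as required.

b2, c2, c3, b3, a3, a4, b4, c4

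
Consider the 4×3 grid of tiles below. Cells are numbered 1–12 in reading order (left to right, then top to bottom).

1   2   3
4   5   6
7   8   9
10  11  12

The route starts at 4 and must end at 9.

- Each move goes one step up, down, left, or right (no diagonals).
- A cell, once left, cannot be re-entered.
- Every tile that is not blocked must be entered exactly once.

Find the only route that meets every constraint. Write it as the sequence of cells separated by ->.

Need to visit all 12 open cells exactly once, starting at 4 and ending at 9.
Route from 4: up 1 to 1, right 2 to 3, down 1 to 6, left 1 to 5, down 1 to 8, left 1 to 7, down 1 to 10, right 2 to 12, up 1 to 9 — 11 moves in all.
Check: all 12 open cells covered.

4 -> 1 -> 2 -> 3 -> 6 -> 5 -> 8 -> 7 -> 10 -> 11 -> 12 -> 9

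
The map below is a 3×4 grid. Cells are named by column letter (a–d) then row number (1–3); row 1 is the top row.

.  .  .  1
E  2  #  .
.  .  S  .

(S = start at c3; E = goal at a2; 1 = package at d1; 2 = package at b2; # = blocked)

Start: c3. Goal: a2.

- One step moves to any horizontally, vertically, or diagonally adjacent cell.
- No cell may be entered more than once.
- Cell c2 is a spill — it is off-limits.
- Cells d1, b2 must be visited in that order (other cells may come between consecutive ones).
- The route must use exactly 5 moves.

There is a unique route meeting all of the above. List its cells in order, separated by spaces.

The waypoints must appear in the order d1, b2, with no cell reused.
Route from c3: up-right 1 to d2, up 1 to d1, left 1 to c1, down-left 1 to b2, left 1 to a2 — 5 moves in all.
Check: order respected (1 at step 2, 2 at step 4); 5 moves as required.

c3 d2 d1 c1 b2 a2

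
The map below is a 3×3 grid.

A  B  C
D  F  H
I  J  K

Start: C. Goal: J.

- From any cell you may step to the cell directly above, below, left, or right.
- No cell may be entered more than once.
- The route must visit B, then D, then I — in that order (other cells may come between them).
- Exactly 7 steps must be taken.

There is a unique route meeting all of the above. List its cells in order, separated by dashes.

C - H - F - B - A - D - I - J

The waypoints must appear in the order B, D, I, with no cell reused.
Route from C: down to H, left to F, up to B, left to A, 2× down (reaching I), right to J — 7 moves in all.
Check: order respected (B at step 3, D at step 5, I at step 6); 7 moves as required.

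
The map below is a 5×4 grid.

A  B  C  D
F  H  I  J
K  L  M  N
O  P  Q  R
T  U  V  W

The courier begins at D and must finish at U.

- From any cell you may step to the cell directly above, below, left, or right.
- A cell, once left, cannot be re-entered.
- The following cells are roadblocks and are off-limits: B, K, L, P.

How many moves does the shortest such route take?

The Manhattan distance from D to U is |1−5| + |4−2| = 6, so at least 6 moves are needed.
A route of 6 moves achieves this: D → J → N → R → W → V → U.
Since 6 matches the lower bound, it is optimal.

6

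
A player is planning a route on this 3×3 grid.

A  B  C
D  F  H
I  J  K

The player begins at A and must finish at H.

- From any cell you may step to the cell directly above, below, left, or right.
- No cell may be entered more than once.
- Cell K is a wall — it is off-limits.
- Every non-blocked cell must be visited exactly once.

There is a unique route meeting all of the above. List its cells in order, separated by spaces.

Need to visit all 8 open cells exactly once, starting at A and ending at H.
Route from A: 2× down (reaching I), right to J, 2× up (reaching B), right to C, down to H — 7 moves in all.
Check: all 8 open cells covered.

A D I J F B C H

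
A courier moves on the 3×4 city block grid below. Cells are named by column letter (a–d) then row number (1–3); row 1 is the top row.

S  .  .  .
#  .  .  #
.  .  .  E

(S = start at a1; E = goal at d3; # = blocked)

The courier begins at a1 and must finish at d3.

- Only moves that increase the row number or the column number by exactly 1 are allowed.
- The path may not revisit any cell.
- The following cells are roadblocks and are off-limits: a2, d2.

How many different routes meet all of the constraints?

3

A right/down-only route from a1 to d3 makes exactly 2 down-moves and 3 right-moves in some order.
With no other constraints that would be C(5,2) = 10 routes.
Subtract routes through each blocked cell (inclusion–exclusion for overlaps): − through a2: 4 − through d2: 4 + through a2&d2: 1 → 3.
That gives 3 routes.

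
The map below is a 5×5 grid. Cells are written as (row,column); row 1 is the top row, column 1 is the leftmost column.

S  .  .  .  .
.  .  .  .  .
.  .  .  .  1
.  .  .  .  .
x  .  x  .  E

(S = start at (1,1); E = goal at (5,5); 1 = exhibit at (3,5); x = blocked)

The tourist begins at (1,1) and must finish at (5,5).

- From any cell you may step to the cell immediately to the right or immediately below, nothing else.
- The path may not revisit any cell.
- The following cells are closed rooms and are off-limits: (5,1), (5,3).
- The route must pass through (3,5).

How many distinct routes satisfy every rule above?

15

A right/down-only route from (1,1) to (5,5) makes exactly 4 down-moves and 4 right-moves in some order.
With no other constraints that would be C(8,4) = 70 routes.
Split at (3,5) and multiply the segment counts (each segment already excludes blocked cells): (1,1)→(3,5): 15; (3,5)→(5,5): 1; product = 15.
That gives 15 routes.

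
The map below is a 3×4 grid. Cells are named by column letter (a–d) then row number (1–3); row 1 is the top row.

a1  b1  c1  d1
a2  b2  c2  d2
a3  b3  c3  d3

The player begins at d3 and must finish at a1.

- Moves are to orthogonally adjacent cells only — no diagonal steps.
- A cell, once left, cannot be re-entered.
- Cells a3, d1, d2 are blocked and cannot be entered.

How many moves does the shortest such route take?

The Manhattan distance from d3 to a1 is |3−1| + |4−1| = 5, so at least 5 moves are needed.
A route of 5 moves achieves this: d3 → c3 → c2 → c1 → b1 → a1.
Since 5 matches the lower bound, it is optimal.

5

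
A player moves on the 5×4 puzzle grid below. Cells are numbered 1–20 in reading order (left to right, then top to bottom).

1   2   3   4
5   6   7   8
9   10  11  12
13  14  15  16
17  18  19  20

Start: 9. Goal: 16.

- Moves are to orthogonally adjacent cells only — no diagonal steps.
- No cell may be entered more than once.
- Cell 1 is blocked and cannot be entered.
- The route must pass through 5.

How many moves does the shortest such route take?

Any route passes through 5 somewhere between 9 and 16. Summing Manhattan distances along the two legs (9 → 5 → 16) gives a lower bound of 1 + 5 = 6 moves.
A route of 6 moves achieves this: 9 → 5 → 6 → 10 → 14 → 15 → 16.
Since 6 matches the lower bound, it is optimal.

6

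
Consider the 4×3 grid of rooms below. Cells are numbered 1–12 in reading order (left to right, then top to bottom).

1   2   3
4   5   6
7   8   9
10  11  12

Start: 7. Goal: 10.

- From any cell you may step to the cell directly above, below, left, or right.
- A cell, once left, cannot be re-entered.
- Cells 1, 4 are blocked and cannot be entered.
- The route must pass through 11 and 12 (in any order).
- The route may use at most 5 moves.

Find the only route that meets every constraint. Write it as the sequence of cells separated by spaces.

The 5-move cap with required stops at 11, 12 leaves no slack for detours.
Route from 7: 2× right (reaching 9), down to 12, 2× left (reaching 10) — 5 moves in all.
Check: all required cells visited; 5 ≤ 5 moves.

7 8 9 12 11 10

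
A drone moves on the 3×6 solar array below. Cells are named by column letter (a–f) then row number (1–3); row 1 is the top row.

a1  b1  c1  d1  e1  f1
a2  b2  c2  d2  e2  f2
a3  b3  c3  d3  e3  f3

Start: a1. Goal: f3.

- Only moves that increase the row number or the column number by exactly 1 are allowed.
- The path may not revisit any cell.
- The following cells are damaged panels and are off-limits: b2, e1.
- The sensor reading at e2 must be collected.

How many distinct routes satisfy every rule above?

A right/down-only route from a1 to f3 makes exactly 2 down-moves and 5 right-moves in some order.
With no other constraints that would be C(7,2) = 21 routes.
Split at e2 and multiply the segment counts (each segment already excludes blocked cells): a1→e2: 2; e2→f3: 2; product = 4.
That gives 4 routes.

4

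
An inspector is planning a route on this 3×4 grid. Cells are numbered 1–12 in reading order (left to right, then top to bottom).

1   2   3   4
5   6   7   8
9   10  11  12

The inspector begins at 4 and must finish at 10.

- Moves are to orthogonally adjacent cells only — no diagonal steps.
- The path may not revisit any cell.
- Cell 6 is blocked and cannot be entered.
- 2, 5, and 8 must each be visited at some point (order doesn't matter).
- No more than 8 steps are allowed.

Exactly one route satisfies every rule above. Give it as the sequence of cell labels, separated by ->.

4 -> 8 -> 7 -> 3 -> 2 -> 1 -> 5 -> 9 -> 10

The budget equals the shortest possible length, so every move has to be on a shortest route through the required cells.
Route from 4: down to 8, left to 7, up to 3, 2× left (reaching 1), 2× down (reaching 9), right to 10 — 8 moves in all.
Check: all required cells visited; 8 ≤ 8 moves.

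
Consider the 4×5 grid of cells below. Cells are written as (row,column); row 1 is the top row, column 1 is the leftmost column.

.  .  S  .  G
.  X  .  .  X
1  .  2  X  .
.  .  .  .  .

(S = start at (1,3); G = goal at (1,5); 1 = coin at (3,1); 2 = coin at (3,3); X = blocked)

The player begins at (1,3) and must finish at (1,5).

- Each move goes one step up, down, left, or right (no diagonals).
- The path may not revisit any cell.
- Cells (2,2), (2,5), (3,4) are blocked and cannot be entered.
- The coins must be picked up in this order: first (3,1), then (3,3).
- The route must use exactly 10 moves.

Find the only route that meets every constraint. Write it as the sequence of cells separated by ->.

(1,3) -> (1,2) -> (1,1) -> (2,1) -> (3,1) -> (3,2) -> (3,3) -> (2,3) -> (2,4) -> (1,4) -> (1,5)

The waypoints must appear in the order (3,1), (3,3), with no cell reused.
Route from (1,3): 2× left (reaching (1,1)), 2× down (reaching (3,1)), 2× right (reaching (3,3)), up to (2,3), right to (2,4), up to (1,4), right to (1,5) — 10 moves in all.
Check: order respected (1 at step 4, 2 at step 6); 10 moves as required.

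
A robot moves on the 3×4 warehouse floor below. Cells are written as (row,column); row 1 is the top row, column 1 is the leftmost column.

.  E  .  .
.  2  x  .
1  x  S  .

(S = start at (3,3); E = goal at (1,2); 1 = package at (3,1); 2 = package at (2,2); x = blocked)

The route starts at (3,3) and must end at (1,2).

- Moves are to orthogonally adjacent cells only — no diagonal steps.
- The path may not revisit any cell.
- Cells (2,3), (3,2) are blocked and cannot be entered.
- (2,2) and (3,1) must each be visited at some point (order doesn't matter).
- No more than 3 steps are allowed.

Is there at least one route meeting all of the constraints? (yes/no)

(3,1) must be visited but has only one open neighbour ((2,1)), and it is neither the start nor the goal — the route would have to enter and leave through (2,1), re-entering it.

no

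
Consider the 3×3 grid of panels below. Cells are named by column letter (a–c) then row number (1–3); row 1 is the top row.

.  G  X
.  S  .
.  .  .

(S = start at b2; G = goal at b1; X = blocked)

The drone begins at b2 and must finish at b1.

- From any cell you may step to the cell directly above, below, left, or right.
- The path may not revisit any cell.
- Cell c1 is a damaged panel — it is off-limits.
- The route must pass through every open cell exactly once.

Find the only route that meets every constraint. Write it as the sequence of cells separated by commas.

Need to visit all 8 open cells exactly once, starting at b2 and ending at b1.
Cell c2 has only two open neighbours (c3 and b2), so the path must pass straight through it: one of those is the cell it's entered from and the other is where it exits.
Route from b2: right to c2, down to c3, 2× left (reaching a3), 2× up (reaching a1), right to b1 — 7 moves in all.
Check: all 8 open cells covered.

b2, c2, c3, b3, a3, a2, a1, b1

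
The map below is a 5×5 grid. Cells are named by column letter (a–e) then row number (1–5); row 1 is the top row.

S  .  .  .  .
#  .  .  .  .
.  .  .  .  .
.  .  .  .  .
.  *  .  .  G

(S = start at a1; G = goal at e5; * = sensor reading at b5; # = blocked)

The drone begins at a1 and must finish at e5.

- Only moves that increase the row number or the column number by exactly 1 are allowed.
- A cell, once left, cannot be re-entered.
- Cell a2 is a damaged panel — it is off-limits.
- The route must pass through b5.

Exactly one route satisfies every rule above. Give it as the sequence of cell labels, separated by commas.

a1, b1, b2, b3, b4, b5, c5, d5, e5

Moves only go right or down, so the column and row indices never decrease.
Route from a1: right 1 to b1, down 4 to b5, right 3 to e5 — 8 moves in all.
Check: all required cells visited.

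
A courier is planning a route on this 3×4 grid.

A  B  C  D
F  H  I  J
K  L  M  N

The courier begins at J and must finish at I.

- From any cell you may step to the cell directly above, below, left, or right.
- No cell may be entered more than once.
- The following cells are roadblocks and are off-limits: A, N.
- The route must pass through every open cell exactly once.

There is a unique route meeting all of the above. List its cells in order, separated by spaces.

J D C B H F K L M I

Need to visit all 10 open cells exactly once, starting at J and ending at I.
Cell D has only two open neighbours (J and C), so the path must pass straight through it: one of those is the cell it's entered from and the other is where it exits.
Route from J: up 1 to D, left 2 to B, down 1 to H, left 1 to F, down 1 to K, right 2 to M, up 1 to I — 9 moves in all.
Check: all 10 open cells covered.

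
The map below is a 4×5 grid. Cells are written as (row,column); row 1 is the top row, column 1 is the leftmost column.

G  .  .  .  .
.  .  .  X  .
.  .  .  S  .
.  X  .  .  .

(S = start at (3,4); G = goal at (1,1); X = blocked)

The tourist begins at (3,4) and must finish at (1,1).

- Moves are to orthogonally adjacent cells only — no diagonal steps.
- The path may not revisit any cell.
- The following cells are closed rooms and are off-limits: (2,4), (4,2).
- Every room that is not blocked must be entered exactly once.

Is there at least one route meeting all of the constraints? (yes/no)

no

Cell (4,1) has only one open neighbour but is neither the start nor the goal, so a Hamiltonian route would have to both enter and leave it through the same neighbour — impossible without revisiting.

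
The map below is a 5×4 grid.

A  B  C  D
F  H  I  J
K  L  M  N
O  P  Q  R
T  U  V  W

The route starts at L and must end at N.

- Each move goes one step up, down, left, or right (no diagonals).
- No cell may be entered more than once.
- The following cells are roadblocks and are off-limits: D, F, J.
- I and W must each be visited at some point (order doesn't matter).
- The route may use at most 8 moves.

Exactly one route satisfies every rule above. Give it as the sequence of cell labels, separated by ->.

The 8-move cap with required stops at I, W leaves no slack for detours.
Route from L: up to H, right to I, 3× down (reaching V), right to W, 2× up (reaching N) — 8 moves in all.
Check: all required cells visited; 8 ≤ 8 moves.

L -> H -> I -> M -> Q -> V -> W -> R -> N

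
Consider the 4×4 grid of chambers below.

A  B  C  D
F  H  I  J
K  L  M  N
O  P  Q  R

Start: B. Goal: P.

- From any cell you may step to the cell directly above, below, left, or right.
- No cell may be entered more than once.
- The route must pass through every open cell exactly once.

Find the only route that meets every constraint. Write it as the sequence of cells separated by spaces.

B A F H I C D J N R Q M L K O P

Need to visit all 16 open cells exactly once, starting at B and ending at P.
Cell D has only two open neighbours (J and C), so the path must pass straight through it: one of those is the cell it's entered from and the other is where it exits.
Route from B: left to A, down to F, 2× right (reaching I), up to C, right to D, 3× down (reaching R), left to Q, up to M, 2× left (reaching K), down to O, right to P — 15 moves in all.
Check: all 16 open cells covered.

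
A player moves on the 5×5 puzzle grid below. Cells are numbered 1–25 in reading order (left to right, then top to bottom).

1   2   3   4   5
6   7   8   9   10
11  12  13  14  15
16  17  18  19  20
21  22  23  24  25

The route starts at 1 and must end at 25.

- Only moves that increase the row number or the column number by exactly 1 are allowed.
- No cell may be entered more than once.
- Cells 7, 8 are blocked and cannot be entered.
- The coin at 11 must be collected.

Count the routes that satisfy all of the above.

A right/down-only route from 1 to 25 makes exactly 4 down-moves and 4 right-moves in some order.
With no other constraints that would be C(8,4) = 70 routes.
Split at 11 and multiply the segment counts (each segment already excludes blocked cells): 1→11: 1; 11→25: 15; product = 15.
That gives 15 routes.

15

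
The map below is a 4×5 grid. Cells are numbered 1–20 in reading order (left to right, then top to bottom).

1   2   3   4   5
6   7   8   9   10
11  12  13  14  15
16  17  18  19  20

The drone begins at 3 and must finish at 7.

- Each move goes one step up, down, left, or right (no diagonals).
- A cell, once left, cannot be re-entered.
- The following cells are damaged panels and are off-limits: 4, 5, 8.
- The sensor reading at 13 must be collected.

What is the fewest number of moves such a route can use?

Any route passes through 13 somewhere between 3 and 7. Summing Manhattan distances along the two legs (3 → 13 → 7) gives a lower bound of 2 + 2 = 4 moves.
That bound ignores the blocked cells. Measuring each leg by the fewest moves that actually steer around them (3→13: 4; 13→7: 2) raises the lower bound to 6.
The shortest route satisfying every rule uses 10 moves: 3 → 2 → 1 → 6 → 11 → 16 → 17 → 18 → 13 → 12 → 7.
The bound of 6 isn't tight here; checking systematically, no route of length 6 through 9 satisfies every constraint (on a 4-connected grid the length of any start-to-goal walk has the same parity as the Manhattan bound, so only lengths 6, 8, 10, … need checking), so 10 is the minimum.

10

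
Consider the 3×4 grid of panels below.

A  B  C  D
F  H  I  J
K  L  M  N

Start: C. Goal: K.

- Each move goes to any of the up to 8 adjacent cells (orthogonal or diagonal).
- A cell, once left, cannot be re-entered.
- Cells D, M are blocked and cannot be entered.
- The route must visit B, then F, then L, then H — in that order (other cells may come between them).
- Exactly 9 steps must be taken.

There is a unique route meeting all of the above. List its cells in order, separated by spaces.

C J N I B A F L H K

The waypoints must appear in the order B, F, L, H, with no cell reused.
Route from C: down-right to J, down to N, 2× up-left (reaching B), left to A, down to F, down-right to L, up to H, down-left to K — 9 moves in all.
Check: order respected (B at step 4, F at step 6, L at step 7, H at step 8); 9 moves as required.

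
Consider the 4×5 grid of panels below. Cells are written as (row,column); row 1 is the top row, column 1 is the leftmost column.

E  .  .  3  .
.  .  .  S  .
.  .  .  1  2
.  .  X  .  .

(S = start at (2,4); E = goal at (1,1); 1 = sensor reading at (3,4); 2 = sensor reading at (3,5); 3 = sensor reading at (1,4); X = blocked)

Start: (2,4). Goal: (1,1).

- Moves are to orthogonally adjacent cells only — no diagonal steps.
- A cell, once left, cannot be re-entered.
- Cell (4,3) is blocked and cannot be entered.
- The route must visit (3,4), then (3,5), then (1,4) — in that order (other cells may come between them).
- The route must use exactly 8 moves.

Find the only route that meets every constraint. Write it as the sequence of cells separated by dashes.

The waypoints must appear in the order (3,4), (3,5), (1,4), with no cell reused.
Route from (2,4): down 1 to (3,4), right 1 to (3,5), up 2 to (1,5), left 4 to (1,1) — 8 moves in all.
Check: order respected (1 at step 1, 2 at step 2, 3 at step 5); 8 moves as required.

(2,4) - (3,4) - (3,5) - (2,5) - (1,5) - (1,4) - (1,3) - (1,2) - (1,1)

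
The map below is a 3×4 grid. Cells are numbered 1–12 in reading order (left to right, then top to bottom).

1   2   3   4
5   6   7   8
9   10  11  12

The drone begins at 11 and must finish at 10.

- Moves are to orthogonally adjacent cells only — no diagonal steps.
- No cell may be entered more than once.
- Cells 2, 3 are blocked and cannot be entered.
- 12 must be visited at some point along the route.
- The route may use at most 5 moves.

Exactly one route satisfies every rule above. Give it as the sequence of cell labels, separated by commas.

11, 12, 8, 7, 6, 10

The 5-move cap with required stops at 12 leaves no slack for detours.
Route from 11: right to 12, up to 8, 2× left (reaching 6), down to 10 — 5 moves in all.
Check: all required cells visited; 5 ≤ 5 moves.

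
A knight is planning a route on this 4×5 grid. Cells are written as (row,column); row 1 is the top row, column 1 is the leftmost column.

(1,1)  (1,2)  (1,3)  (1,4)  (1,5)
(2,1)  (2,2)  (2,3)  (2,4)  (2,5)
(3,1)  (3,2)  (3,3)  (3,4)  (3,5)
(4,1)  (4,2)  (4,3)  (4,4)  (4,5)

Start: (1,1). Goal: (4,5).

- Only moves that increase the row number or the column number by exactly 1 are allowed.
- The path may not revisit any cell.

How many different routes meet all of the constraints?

35

A right/down-only route from (1,1) to (4,5) makes exactly 3 down-moves and 4 right-moves in some order.
With no other constraints that would be C(7,3) = 35 routes.
That gives 35 routes.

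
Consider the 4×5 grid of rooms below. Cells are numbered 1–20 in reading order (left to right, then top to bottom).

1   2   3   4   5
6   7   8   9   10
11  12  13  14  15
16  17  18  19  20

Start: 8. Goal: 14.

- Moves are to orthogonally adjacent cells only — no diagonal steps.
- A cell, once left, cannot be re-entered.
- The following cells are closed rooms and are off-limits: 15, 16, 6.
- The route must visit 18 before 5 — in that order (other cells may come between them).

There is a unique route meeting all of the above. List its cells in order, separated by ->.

8 -> 13 -> 18 -> 17 -> 12 -> 7 -> 2 -> 3 -> 4 -> 5 -> 10 -> 9 -> 14

The waypoints must appear in the order 18, 5, with no cell reused.
Route from 8: down 2 to 18, left 1 to 17, up 3 to 2, right 3 to 5, down 1 to 10, left 1 to 9, down 1 to 14 — 12 moves in all.
Check: order respected (18 at step 2, 5 at step 9).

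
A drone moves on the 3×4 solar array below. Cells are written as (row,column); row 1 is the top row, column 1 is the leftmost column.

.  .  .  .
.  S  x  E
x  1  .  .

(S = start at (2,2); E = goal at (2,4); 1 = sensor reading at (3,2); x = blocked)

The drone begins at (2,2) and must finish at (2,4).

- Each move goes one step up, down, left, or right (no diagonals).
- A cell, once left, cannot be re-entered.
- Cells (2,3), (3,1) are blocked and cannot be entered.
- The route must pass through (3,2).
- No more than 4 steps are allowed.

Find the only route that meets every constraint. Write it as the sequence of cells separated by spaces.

The 4-move cap with required stops at (3,2) leaves no slack for detours.
Route from (2,2): down 1 to (3,2), right 2 to (3,4), up 1 to (2,4) — 4 moves in all.
Check: all required cells visited; 4 ≤ 4 moves.

(2,2) (3,2) (3,3) (3,4) (2,4)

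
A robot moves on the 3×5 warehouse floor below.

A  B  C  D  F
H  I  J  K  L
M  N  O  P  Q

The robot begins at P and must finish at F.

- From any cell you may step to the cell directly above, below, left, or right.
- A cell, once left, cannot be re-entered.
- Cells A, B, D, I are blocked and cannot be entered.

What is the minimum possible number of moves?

The Manhattan distance from P to F is |3−1| + |4−5| = 3, so at least 3 moves are needed.
A route of 3 moves achieves this: P → K → L → F.
Since 3 matches the lower bound, it is optimal.

3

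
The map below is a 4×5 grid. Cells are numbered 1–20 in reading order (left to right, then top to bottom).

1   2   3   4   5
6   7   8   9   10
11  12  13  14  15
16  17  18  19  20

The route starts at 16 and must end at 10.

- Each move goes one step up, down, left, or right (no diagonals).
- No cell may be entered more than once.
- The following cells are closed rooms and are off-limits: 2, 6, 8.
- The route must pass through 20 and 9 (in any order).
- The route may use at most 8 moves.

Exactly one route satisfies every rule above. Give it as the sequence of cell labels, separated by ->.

16 -> 17 -> 18 -> 19 -> 20 -> 15 -> 14 -> 9 -> 10

The budget equals the shortest possible length, so every move has to be on a shortest route through the required cells.
Route from 16: right 4 to 20, up 1 to 15, left 1 to 14, up 1 to 9, right 1 to 10 — 8 moves in all.
Check: all required cells visited; 8 ≤ 8 moves.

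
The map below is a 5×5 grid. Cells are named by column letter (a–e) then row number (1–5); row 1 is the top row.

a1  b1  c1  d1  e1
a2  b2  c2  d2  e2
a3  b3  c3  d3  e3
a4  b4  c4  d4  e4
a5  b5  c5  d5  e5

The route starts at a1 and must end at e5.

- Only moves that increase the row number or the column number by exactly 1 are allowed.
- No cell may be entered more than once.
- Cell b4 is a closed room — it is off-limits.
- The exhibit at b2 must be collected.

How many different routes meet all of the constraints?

32

A right/down-only route from a1 to e5 makes exactly 4 down-moves and 4 right-moves in some order.
With no other constraints that would be C(8,4) = 70 routes.
Split at b2 and multiply the segment counts (each segment already excludes blocked cells): a1→b2: 2; b2→e5: 16; product = 32.
That gives 32 routes.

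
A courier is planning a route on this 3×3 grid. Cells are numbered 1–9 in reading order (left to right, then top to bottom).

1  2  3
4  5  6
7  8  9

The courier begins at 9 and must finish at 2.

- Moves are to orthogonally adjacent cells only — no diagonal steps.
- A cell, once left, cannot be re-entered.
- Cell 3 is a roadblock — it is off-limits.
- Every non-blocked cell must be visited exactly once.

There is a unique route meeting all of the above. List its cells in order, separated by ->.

9 -> 6 -> 5 -> 8 -> 7 -> 4 -> 1 -> 2

Need to visit all 8 open cells exactly once, starting at 9 and ending at 2.
Cell 6 has only two open neighbours (9 and 5), so the path must pass straight through it: one of those is the cell it's entered from and the other is where it exits.
Route from 9: up to 6, left to 5, down to 8, left to 7, 2× up (reaching 1), right to 2 — 7 moves in all.
Check: all 8 open cells covered.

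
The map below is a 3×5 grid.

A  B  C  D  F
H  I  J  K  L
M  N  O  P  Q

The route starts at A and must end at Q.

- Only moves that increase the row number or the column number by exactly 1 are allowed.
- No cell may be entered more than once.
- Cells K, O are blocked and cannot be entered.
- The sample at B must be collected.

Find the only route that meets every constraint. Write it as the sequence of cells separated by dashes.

Moves only go right or down, so the column and row indices never decrease.
Route from A: right 4 to F, down 2 to Q — 6 moves in all.
Check: all required cells visited.

A - B - C - D - F - L - Q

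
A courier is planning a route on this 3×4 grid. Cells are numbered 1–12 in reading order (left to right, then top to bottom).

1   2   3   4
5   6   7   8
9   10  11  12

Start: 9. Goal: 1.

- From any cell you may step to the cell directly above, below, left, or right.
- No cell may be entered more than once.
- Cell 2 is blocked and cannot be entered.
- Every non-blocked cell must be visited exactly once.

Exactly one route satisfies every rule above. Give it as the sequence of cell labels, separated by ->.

Need to visit all 11 open cells exactly once, starting at 9 and ending at 1.
Cell 12 has only two open neighbours (8 and 11), so the path must pass straight through it: one of those is the cell it's entered from and the other is where it exits.
Route from 9: right 3 to 12, up 2 to 4, left 1 to 3, down 1 to 7, left 2 to 5, up 1 to 1 — 10 moves in all.
Check: all 11 open cells covered.

9 -> 10 -> 11 -> 12 -> 8 -> 4 -> 3 -> 7 -> 6 -> 5 -> 1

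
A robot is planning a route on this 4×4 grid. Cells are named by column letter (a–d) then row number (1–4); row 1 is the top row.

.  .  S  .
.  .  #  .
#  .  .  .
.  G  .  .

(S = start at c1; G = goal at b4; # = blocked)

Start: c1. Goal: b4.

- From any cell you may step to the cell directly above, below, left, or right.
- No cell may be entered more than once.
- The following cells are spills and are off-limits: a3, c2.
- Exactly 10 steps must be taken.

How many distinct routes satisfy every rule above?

1

Need simple routes of exactly 10 moves from c1 to b4 (Manhattan distance 4, so 3 moves are spent on a detour and 3 undoing it).
Enumerating: c1 b1 a1 a2 b2 b3 c3 d3 d4 c4 b4.
That gives 1 route.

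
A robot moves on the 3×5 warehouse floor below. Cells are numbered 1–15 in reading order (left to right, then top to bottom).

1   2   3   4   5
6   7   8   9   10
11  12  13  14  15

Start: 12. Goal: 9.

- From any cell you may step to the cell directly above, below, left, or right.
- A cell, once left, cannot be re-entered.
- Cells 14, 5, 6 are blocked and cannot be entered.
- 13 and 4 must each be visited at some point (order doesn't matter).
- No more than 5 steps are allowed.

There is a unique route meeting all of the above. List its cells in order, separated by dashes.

Any route must reach 13 and 4 and still end at 9 within 5 moves, so the order of the required stops is forced.
Route from 12: right 1 to 13, up 2 to 3, right 1 to 4, down 1 to 9 — 5 moves in all.
Check: all required cells visited; 5 ≤ 5 moves.

12 - 13 - 8 - 3 - 4 - 9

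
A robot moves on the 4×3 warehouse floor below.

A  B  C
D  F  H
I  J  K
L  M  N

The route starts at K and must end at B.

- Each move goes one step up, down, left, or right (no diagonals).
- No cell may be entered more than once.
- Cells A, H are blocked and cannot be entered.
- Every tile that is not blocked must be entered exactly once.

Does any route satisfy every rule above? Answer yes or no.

Cell C has only one open neighbour but is neither the start nor the goal, so a Hamiltonian route would have to both enter and leave it through the same neighbour — impossible without revisiting.

no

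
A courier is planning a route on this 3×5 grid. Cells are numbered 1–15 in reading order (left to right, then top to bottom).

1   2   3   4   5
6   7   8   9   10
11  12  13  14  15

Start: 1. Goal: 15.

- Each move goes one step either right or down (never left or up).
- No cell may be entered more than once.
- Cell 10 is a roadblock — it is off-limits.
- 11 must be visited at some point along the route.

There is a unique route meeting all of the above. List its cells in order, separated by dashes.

1 - 6 - 11 - 12 - 13 - 14 - 15

Moves only go right or down, so the column and row indices never decrease.
Route from 1: down 2 to 11, right 4 to 15 — 6 moves in all.
Check: all required cells visited.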